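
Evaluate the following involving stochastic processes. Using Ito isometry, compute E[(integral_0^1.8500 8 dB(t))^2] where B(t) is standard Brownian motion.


By Ito isometry: E[(int f dB)^2] = int f^2 dt
= 8^2 * 1.8500
= 64 * 1.8500 = 118.4000

118.4000


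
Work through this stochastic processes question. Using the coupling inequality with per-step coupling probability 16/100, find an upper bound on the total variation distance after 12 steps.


TV distance bound <= (1-delta)^n
= (1 - 0.1600)^12
= 0.8400^12
= 0.1234

0.1234


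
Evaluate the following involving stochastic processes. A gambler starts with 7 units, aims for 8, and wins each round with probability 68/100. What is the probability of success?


Gambler's ruin formula:
r = q/p = 0.3200/0.6800 = 0.4706
P(win) = (1 - r^i)/(1 - r^N)
= (1 - 0.4706^7)/(1 - 0.4706^8)
= 0.9973

0.9973


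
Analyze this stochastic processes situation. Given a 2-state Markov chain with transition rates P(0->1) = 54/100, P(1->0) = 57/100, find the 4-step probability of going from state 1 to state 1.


Computing P^4 by matrix multiplication.
P = [[0.4600, 0.5400], [0.5700, 0.4300]]
After raising P to the power 4:
P^4(1,1) = 0.4866

0.4866


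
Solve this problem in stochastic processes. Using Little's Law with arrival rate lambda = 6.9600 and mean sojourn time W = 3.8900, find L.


Little's Law: L = lambda * W
= 6.9600 * 3.8900
= 27.0744

27.0744


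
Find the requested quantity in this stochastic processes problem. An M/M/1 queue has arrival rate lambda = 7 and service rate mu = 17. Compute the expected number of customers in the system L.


rho = 7/17 = 0.4118
L = rho/(1-rho)
= 0.4118/0.5882
= 0.7000

0.7000


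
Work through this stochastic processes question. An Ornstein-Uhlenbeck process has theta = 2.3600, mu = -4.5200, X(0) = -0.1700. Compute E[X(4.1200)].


E[X(t)] = mu + (X(0) - mu)*exp(-theta*t)
= -4.5200 + (-0.1700 - -4.5200)*exp(-2.3600*4.1200)
= -4.5200 + 4.3500 * 5.9878e-05
= -4.5197

-4.5197


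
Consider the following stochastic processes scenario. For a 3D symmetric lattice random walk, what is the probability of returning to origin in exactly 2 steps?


P(return in 2 steps) = P(reverse first step) = 1/(2d)
= 1/6
= 0.1667

0.1667


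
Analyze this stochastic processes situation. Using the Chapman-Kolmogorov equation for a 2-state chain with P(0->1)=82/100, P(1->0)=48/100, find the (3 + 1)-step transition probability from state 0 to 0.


P^4 = P^3 * P^1
Computing via matrix multiplication of the transition matrix.
Entry (0,0) of P^4 = 0.3743

0.3743


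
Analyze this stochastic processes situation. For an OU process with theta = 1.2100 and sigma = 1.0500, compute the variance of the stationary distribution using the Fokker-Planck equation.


Stationary variance = sigma^2 / (2*theta)
= 1.0500^2 / (2*1.2100)
= 1.1025 / 2.4200
= 0.4556

0.4556


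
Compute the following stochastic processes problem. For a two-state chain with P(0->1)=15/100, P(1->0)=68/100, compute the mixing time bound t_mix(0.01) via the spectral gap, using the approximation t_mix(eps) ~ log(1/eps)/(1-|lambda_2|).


lambda_2 = |1 - p01 - p10| = |1 - 0.1500 - 0.6800| = 0.1700
t_mix ~ log(1/eps)/(1 - |lambda_2|)
= log(100)/(1 - 0.1700) = 4.6052/0.8300
= 5.5484

5.5484


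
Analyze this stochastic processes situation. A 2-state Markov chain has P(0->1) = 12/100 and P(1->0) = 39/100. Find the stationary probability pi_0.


Stationary distribution: pi_0 = p10/(p01+p10), pi_1 = p01/(p01+p10)
p01 = 0.1200, p10 = 0.3900
pi_0 = 0.7647

0.7647


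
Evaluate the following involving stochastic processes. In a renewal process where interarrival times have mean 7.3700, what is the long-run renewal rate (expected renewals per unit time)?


Long-run renewal rate = 1/E(X)
= 1/7.3700
= 0.1357

0.1357


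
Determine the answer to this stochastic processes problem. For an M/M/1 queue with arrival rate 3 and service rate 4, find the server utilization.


rho = lambda/mu
= 3/4
= 0.7500

0.7500


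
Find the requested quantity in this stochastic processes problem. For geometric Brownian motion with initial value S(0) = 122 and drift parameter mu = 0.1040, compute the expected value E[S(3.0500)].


E[S(t)] = S(0) * exp(mu * t)
= 122 * exp(0.1040 * 3.0500)
= 122 * 1.3733
= 167.5398

167.5398


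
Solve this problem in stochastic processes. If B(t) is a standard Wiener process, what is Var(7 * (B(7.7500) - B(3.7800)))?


Var(alpha*(B(t)-B(s))) = alpha^2 * (t-s)
= 7^2 * (7.7500 - 3.7800)
= 49 * 3.9700
= 194.5300

194.5300


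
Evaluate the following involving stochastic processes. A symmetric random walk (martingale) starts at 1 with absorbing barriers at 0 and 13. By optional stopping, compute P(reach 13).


By optional stopping theorem: E(M at tau) = M(0) = 1
P(hit 13)*13 + P(hit 0)*0 = 1
P(hit 13) = (1 - 0)/(13 - 0) = 1/13 = 0.0769

0.0769


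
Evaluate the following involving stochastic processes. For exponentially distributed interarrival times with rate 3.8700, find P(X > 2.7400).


P(X > t) = exp(-lambda * t)
= exp(-3.8700 * 2.7400)
= exp(-10.6038) = 2.4822e-05

2.4822e-05


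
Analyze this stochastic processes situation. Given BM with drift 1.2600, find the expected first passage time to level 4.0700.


Expected first passage time = a/mu
= 4.0700/1.2600
= 3.2302

3.2302


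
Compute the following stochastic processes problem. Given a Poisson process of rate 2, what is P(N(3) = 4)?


P(N(t)=k) = (lambda*t)^k * exp(-lambda*t) / k!
lambda*t = 6
= 6^4 * exp(-6) / 4!
= 1296 * 0.0025 / 24
= 0.1339

0.1339


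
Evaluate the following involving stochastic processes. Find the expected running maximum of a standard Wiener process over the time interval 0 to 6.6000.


E(max B(s)) = sqrt(2t/pi)
= sqrt(2*6.6000/pi)
= sqrt(4.2017)
= 2.0498

2.0498


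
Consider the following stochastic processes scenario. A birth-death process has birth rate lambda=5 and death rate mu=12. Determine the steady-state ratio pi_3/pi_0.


For birth-death process, pi_n/pi_0 = (lambda/mu)^n
= (5/12)^3
= 0.0723

0.0723


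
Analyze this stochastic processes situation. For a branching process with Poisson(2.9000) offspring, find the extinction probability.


Since mu = 2.9000 > 1, extinction prob q < 1.
Solve s = exp(mu*(s-1)) iteratively.
q = 0.0668

0.0668


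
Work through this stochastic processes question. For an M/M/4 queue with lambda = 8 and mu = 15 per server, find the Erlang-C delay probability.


a = lambda/mu = 0.5333
rho = a/c = 0.1333
Erlang-C formula applied:
C(c,a) = 0.0023

0.0023


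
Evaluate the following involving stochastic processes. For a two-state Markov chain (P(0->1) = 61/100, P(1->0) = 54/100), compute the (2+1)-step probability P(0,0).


P^3 = P^2 * P^1
Computing via matrix multiplication of the transition matrix.
Entry (0,0) of P^3 = 0.4678

0.4678


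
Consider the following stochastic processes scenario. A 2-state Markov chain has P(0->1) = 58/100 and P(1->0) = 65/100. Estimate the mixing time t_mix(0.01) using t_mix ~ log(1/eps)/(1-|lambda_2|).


lambda_2 = |1 - p01 - p10| = |1 - 0.5800 - 0.6500| = 0.2300
t_mix ~ log(1/eps)/(1 - |lambda_2|)
= log(100)/(1 - 0.2300) = 4.6052/0.7700
= 5.9807

5.9807


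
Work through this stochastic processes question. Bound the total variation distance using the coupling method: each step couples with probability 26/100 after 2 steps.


TV distance bound <= (1-delta)^n
= (1 - 0.2600)^2
= 0.7400^2
= 0.5476

0.5476


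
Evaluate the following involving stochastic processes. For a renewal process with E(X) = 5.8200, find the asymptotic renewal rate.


Long-run renewal rate = 1/E(X)
= 1/5.8200
= 0.1718

0.1718


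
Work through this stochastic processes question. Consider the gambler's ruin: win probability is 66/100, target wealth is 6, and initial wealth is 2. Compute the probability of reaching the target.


Gambler's ruin formula:
r = q/p = 0.3400/0.6600 = 0.5152
P(win) = (1 - r^i)/(1 - r^N)
= (1 - 0.5152^2)/(1 - 0.5152^6)
= 0.7486

0.7486


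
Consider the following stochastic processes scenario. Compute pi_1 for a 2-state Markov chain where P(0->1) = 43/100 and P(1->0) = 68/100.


Stationary distribution: pi_0 = p10/(p01+p10), pi_1 = p01/(p01+p10)
p01 = 0.4300, p10 = 0.6800
pi_1 = 0.3874

0.3874


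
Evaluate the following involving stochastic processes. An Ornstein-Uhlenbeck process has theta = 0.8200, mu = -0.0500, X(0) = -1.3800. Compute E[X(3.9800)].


E[X(t)] = mu + (X(0) - mu)*exp(-theta*t)
= -0.0500 + (-1.3800 - -0.0500)*exp(-0.8200*3.9800)
= -0.0500 + -1.3300 * 0.0383
= -0.1009

-0.1009


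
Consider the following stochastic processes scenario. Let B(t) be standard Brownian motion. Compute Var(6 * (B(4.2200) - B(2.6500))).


Var(alpha*(B(t)-B(s))) = alpha^2 * (t-s)
= 6^2 * (4.2200 - 2.6500)
= 36 * 1.5700
= 56.5200

56.5200


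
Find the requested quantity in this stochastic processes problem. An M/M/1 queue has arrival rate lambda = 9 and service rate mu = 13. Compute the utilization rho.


rho = lambda/mu
= 9/13
= 0.6923

0.6923


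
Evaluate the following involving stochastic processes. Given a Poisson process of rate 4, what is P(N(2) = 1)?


P(N(t)=k) = (lambda*t)^k * exp(-lambda*t) / k!
lambda*t = 8
= 8^1 * exp(-8) / 1!
= 8 * 3.3546e-04 / 1
= 0.0027

0.0027


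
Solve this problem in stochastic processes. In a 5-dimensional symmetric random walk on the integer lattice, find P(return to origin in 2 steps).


P(return in 2 steps) = P(reverse first step) = 1/(2d)
= 1/10
= 0.1000

0.1000


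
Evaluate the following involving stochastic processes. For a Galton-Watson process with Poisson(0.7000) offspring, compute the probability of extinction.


Since mu = 0.7000 <= 1, extinction probability = 1.

1.0000


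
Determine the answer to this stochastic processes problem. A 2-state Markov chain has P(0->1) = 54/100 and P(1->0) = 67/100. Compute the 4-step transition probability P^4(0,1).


Computing P^4 by matrix multiplication.
P = [[0.4600, 0.5400], [0.6700, 0.3300]]
After raising P to the power 4:
P^4(0,1) = 0.4454

0.4454


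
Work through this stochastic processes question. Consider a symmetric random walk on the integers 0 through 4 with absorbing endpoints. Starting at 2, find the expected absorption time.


For symmetric RW on 0,...,N with absorbing barriers, E(i) = i*(N-i)
E(2) = 2 * 2 = 4

4


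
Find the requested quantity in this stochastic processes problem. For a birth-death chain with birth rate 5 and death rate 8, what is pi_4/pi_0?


For birth-death process, pi_n/pi_0 = (lambda/mu)^n
= (5/8)^4
= 0.1526

0.1526


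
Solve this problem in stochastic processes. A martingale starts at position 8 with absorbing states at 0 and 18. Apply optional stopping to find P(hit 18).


By optional stopping theorem: E(M at tau) = M(0) = 8
P(hit 18)*18 + P(hit 0)*0 = 8
P(hit 18) = (8 - 0)/(18 - 0) = 4/9 = 0.4444

0.4444


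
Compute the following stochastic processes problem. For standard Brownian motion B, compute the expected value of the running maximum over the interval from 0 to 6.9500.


E(max B(s)) = sqrt(2t/pi)
= sqrt(2*6.9500/pi)
= sqrt(4.4245)
= 2.1035

2.1035


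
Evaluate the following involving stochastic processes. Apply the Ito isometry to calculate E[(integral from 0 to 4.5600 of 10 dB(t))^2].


By Ito isometry: E[(int f dB)^2] = int f^2 dt
= 10^2 * 4.5600
= 100 * 4.5600 = 456.0000

456.0000


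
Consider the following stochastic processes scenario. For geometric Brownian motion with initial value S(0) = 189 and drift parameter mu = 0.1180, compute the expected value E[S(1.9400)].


E[S(t)] = S(0) * exp(mu * t)
= 189 * exp(0.1180 * 1.9400)
= 189 * 1.2572
= 237.6186

237.6186


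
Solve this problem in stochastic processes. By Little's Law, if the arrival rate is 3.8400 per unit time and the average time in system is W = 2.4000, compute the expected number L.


Little's Law: L = lambda * W
= 3.8400 * 2.4000
= 9.2160

9.2160


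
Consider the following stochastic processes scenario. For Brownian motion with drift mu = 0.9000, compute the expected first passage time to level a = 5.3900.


Expected first passage time = a/mu
= 5.3900/0.9000
= 5.9889

5.9889


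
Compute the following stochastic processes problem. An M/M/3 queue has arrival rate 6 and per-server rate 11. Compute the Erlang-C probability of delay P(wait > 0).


a = lambda/mu = 0.5455
rho = a/c = 0.1818
Erlang-C formula applied:
C(c,a) = 0.0191

0.0191


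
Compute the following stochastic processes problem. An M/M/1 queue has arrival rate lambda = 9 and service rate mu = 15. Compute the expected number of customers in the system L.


rho = 9/15 = 0.6000
L = rho/(1-rho)
= 0.6000/0.4000
= 1.5000

1.5000


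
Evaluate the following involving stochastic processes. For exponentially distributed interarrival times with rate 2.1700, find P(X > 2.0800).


P(X > t) = exp(-lambda * t)
= exp(-2.1700 * 2.0800)
= exp(-4.5136) = 0.0110

0.0110


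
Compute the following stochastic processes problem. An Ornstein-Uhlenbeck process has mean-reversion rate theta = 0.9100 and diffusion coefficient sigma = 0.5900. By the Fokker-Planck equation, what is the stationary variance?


Stationary variance = sigma^2 / (2*theta)
= 0.5900^2 / (2*0.9100)
= 0.3481 / 1.8200
= 0.1913

0.1913


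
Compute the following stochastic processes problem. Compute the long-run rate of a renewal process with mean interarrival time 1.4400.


Long-run renewal rate = 1/E(X)
= 1/1.4400
= 0.6944

0.6944


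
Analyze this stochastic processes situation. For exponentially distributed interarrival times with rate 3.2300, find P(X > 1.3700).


P(X > t) = exp(-lambda * t)
= exp(-3.2300 * 1.3700)
= exp(-4.4251) = 0.0120

0.0120


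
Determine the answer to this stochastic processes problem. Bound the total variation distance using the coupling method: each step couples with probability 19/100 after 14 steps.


TV distance bound <= (1-delta)^n
= (1 - 0.1900)^14
= 0.8100^14
= 0.0523

0.0523


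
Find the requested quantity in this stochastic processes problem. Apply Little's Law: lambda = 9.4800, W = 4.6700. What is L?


Little's Law: L = lambda * W
= 9.4800 * 4.6700
= 44.2716

44.2716


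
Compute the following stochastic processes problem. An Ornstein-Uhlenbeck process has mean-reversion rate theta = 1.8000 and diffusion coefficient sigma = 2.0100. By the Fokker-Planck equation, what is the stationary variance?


Stationary variance = sigma^2 / (2*theta)
= 2.0100^2 / (2*1.8000)
= 4.0401 / 3.6000
= 1.1222

1.1222


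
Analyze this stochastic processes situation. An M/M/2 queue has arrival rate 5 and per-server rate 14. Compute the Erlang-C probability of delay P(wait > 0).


a = lambda/mu = 0.3571
rho = a/c = 0.1786
Erlang-C formula applied:
C(c,a) = 0.0541

0.0541


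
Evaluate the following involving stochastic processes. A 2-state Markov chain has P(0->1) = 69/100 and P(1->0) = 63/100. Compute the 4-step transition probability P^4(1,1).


Computing P^4 by matrix multiplication.
P = [[0.3100, 0.6900], [0.6300, 0.3700]]
After raising P to the power 4:
P^4(1,1) = 0.5277

0.5277


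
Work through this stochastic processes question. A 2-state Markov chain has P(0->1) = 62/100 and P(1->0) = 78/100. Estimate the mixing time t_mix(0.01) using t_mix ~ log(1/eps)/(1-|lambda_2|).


lambda_2 = |1 - p01 - p10| = |1 - 0.6200 - 0.7800| = 0.4000
t_mix ~ log(1/eps)/(1 - |lambda_2|)
= log(100)/(1 - 0.4000) = 4.6052/0.6000
= 7.6753

7.6753


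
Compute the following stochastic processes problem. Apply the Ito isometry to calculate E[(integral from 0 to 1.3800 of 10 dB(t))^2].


By Ito isometry: E[(int f dB)^2] = int f^2 dt
= 10^2 * 1.3800
= 100 * 1.3800 = 138.0000

138.0000


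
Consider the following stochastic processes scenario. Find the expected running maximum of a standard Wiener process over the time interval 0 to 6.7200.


E(max B(s)) = sqrt(2t/pi)
= sqrt(2*6.7200/pi)
= sqrt(4.2781)
= 2.0684

2.0684


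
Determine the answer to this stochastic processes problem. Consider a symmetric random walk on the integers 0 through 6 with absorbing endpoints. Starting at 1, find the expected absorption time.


For symmetric RW on 0,...,N with absorbing barriers, E(i) = i*(N-i)
E(1) = 1 * 5 = 5

5


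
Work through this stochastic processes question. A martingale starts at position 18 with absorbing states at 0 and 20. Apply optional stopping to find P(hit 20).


By optional stopping theorem: E(M at tau) = M(0) = 18
P(hit 20)*20 + P(hit 0)*0 = 18
P(hit 20) = (18 - 0)/(20 - 0) = 9/10 = 0.9000

0.9000


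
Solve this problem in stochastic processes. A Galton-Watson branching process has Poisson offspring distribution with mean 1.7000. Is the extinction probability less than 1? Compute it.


Since mu = 1.7000 > 1, extinction prob q < 1.
Solve s = exp(mu*(s-1)) iteratively.
q = 0.3088

0.3088


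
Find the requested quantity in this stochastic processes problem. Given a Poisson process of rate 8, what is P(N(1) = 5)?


P(N(t)=k) = (lambda*t)^k * exp(-lambda*t) / k!
lambda*t = 8
= 8^5 * exp(-8) / 5!
= 32768 * 3.3546e-04 / 120
= 0.0916

0.0916


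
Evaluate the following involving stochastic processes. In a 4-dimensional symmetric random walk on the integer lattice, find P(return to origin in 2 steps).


P(return in 2 steps) = P(reverse first step) = 1/(2d)
= 1/8
= 0.1250

0.1250


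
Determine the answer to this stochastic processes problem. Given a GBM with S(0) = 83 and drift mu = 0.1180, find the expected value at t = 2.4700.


E[S(t)] = S(0) * exp(mu * t)
= 83 * exp(0.1180 * 2.4700)
= 83 * 1.3384
= 111.0855

111.0855


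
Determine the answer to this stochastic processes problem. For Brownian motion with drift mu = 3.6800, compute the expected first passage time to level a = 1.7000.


Expected first passage time = a/mu
= 1.7000/3.6800
= 0.4620

0.4620


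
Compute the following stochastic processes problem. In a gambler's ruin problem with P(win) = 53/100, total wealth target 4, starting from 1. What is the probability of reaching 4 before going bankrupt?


Gambler's ruin formula:
r = q/p = 0.4700/0.5300 = 0.8868
P(win) = (1 - r^i)/(1 - r^N)
= (1 - 0.8868^1)/(1 - 0.8868^4)
= 0.2967

0.2967


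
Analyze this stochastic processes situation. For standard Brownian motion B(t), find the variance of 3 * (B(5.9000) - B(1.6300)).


Var(alpha*(B(t)-B(s))) = alpha^2 * (t-s)
= 3^2 * (5.9000 - 1.6300)
= 9 * 4.2700
= 38.4300

38.4300


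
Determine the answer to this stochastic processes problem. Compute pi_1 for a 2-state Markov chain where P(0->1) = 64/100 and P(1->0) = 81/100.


Stationary distribution: pi_0 = p10/(p01+p10), pi_1 = p01/(p01+p10)
p01 = 0.6400, p10 = 0.8100
pi_1 = 0.4414

0.4414


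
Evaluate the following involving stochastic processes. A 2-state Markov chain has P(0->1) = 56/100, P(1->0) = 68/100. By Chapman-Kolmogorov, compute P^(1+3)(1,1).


P^4 = P^1 * P^3
Computing via matrix multiplication of the transition matrix.
Entry (1,1) of P^4 = 0.4534

0.4534


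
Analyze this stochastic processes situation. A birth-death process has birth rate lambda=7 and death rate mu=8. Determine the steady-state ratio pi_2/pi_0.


For birth-death process, pi_n/pi_0 = (lambda/mu)^n
= (7/8)^2
= 0.7656

0.7656


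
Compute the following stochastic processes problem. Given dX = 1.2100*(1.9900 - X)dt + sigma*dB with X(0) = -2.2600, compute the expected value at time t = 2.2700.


E[X(t)] = mu + (X(0) - mu)*exp(-theta*t)
= 1.9900 + (-2.2600 - 1.9900)*exp(-1.2100*2.2700)
= 1.9900 + -4.2500 * 0.0641
= 1.7174

1.7174


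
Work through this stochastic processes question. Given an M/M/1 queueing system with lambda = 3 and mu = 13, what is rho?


rho = lambda/mu
= 3/13
= 0.2308

0.2308


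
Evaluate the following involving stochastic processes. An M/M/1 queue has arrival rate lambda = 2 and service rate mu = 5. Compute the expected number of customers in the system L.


rho = 2/5 = 0.4000
L = rho/(1-rho)
= 0.4000/0.6000
= 0.6667

0.6667


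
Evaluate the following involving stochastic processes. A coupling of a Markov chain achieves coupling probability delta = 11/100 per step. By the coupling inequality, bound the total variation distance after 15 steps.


TV distance bound <= (1-delta)^n
= (1 - 0.1100)^15
= 0.8900^15
= 0.1741

0.1741


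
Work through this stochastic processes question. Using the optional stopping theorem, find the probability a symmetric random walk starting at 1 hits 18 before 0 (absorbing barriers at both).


By optional stopping theorem: E(M at tau) = M(0) = 1
P(hit 18)*18 + P(hit 0)*0 = 1
P(hit 18) = (1 - 0)/(18 - 0) = 1/18 = 0.0556

0.0556


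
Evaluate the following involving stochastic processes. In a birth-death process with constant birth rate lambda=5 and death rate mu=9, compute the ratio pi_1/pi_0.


For birth-death process, pi_n/pi_0 = (lambda/mu)^n
= (5/9)^1
= 0.5556

0.5556


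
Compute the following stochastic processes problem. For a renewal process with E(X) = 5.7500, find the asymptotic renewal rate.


Long-run renewal rate = 1/E(X)
= 1/5.7500
= 0.1739

0.1739


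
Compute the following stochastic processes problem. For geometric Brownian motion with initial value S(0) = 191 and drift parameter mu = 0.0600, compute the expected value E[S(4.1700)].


E[S(t)] = S(0) * exp(mu * t)
= 191 * exp(0.0600 * 4.1700)
= 191 * 1.2843
= 245.2979

245.2979


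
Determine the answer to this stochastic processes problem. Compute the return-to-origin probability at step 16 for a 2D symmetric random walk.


P = C(16,8)^2 / 4^16
= 12870^2 / 4294967296
= 165636900 / 4294967296
= 0.0386

0.0386


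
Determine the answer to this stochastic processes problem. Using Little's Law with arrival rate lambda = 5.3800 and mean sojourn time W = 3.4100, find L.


Little's Law: L = lambda * W
= 5.3800 * 3.4100
= 18.3458

18.3458


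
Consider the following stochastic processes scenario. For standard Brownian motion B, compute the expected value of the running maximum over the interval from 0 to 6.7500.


E(max B(s)) = sqrt(2t/pi)
= sqrt(2*6.7500/pi)
= sqrt(4.2972)
= 2.0730

2.0730


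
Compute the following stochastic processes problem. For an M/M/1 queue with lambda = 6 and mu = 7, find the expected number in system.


rho = 6/7 = 0.8571
L = rho/(1-rho)
= 0.8571/0.1429
= 6.0000

6.0000


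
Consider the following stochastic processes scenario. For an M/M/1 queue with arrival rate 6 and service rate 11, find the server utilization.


rho = lambda/mu
= 6/11
= 0.5455

0.5455


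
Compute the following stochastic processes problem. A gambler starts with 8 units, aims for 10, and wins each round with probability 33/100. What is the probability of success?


Gambler's ruin formula:
r = q/p = 0.6700/0.3300 = 2.0303
P(win) = (1 - r^i)/(1 - r^N)
= (1 - 2.0303^8)/(1 - 2.0303^10)
= 0.2420

0.2420


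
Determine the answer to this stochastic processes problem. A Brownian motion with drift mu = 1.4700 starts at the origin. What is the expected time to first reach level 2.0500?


Expected first passage time = a/mu
= 2.0500/1.4700
= 1.3946

1.3946


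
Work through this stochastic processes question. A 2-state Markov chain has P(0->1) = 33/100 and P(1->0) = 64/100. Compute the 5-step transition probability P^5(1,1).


Computing P^5 by matrix multiplication.
P = [[0.6700, 0.3300], [0.6400, 0.3600]]
After raising P to the power 5:
P^5(1,1) = 0.3402

0.3402


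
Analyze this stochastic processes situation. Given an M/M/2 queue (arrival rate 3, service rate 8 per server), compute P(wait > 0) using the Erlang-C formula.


a = lambda/mu = 0.3750
rho = a/c = 0.1875
Erlang-C formula applied:
C(c,a) = 0.0592

0.0592


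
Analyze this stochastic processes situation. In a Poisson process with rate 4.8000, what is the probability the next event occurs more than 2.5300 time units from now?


P(X > t) = exp(-lambda * t)
= exp(-4.8000 * 2.5300)
= exp(-12.1440) = 5.3202e-06

5.3202e-06


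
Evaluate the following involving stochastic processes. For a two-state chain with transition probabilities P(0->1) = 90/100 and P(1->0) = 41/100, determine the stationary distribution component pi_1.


Stationary distribution: pi_0 = p10/(p01+p10), pi_1 = p01/(p01+p10)
p01 = 0.9000, p10 = 0.4100
pi_1 = 0.6870

0.6870


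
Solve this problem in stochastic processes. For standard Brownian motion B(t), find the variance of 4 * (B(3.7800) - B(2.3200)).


Var(alpha*(B(t)-B(s))) = alpha^2 * (t-s)
= 4^2 * (3.7800 - 2.3200)
= 16 * 1.4600
= 23.3600

23.3600


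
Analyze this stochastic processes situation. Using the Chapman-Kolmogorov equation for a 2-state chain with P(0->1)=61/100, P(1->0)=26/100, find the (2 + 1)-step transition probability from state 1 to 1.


P^3 = P^2 * P^1
Computing via matrix multiplication of the transition matrix.
Entry (1,1) of P^3 = 0.7018

0.7018


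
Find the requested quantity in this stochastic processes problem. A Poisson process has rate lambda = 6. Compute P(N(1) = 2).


P(N(t)=k) = (lambda*t)^k * exp(-lambda*t) / k!
lambda*t = 6
= 6^2 * exp(-6) / 2!
= 36 * 0.0025 / 2
= 0.0446

0.0446


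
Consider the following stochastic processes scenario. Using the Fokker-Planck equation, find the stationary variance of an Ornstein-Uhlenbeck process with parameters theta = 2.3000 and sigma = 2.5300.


Stationary variance = sigma^2 / (2*theta)
= 2.5300^2 / (2*2.3000)
= 6.4009 / 4.6000
= 1.3915

1.3915


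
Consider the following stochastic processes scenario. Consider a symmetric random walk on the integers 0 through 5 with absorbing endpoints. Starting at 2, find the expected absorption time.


For symmetric RW on 0,...,N with absorbing barriers, E(i) = i*(N-i)
E(2) = 2 * 3 = 6

6


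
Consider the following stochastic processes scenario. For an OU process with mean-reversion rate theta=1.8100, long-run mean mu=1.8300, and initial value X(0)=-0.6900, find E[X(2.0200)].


E[X(t)] = mu + (X(0) - mu)*exp(-theta*t)
= 1.8300 + (-0.6900 - 1.8300)*exp(-1.8100*2.0200)
= 1.8300 + -2.5200 * 0.0258
= 1.7649

1.7649


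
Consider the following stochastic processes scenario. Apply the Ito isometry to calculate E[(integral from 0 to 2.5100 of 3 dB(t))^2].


By Ito isometry: E[(int f dB)^2] = int f^2 dt
= 3^2 * 2.5100
= 9 * 2.5100 = 22.5900

22.5900


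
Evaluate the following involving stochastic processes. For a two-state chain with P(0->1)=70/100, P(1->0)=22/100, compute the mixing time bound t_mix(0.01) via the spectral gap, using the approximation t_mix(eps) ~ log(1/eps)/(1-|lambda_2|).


lambda_2 = |1 - p01 - p10| = |1 - 0.7000 - 0.2200| = 0.0800
t_mix ~ log(1/eps)/(1 - |lambda_2|)
= log(100)/(1 - 0.0800) = 4.6052/0.9200
= 5.0056

5.0056


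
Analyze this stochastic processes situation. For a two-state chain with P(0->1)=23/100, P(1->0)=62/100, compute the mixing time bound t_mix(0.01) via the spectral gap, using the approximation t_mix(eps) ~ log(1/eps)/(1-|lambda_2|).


lambda_2 = |1 - p01 - p10| = |1 - 0.2300 - 0.6200| = 0.1500
t_mix ~ log(1/eps)/(1 - |lambda_2|)
= log(100)/(1 - 0.1500) = 4.6052/0.8500
= 5.4178

5.4178


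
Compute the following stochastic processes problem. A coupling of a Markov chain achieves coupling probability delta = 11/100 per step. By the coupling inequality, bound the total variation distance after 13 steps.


TV distance bound <= (1-delta)^n
= (1 - 0.1100)^13
= 0.8900^13
= 0.2198

0.2198


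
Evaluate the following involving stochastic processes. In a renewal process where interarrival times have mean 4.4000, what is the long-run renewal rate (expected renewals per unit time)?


Long-run renewal rate = 1/E(X)
= 1/4.4000
= 0.2273

0.2273


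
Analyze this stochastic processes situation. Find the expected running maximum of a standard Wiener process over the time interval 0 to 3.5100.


E(max B(s)) = sqrt(2t/pi)
= sqrt(2*3.5100/pi)
= sqrt(2.2345)
= 1.4948

1.4948


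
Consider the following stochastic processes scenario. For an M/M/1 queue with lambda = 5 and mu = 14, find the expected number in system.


rho = 5/14 = 0.3571
L = rho/(1-rho)
= 0.3571/0.6429
= 0.5556

0.5556


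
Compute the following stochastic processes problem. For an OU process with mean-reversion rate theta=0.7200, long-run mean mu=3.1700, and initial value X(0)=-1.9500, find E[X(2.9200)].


E[X(t)] = mu + (X(0) - mu)*exp(-theta*t)
= 3.1700 + (-1.9500 - 3.1700)*exp(-0.7200*2.9200)
= 3.1700 + -5.1200 * 0.1222
= 2.5445

2.5445


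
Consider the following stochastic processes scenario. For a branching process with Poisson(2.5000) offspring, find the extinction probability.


Since mu = 2.5000 > 1, extinction prob q < 1.
Solve s = exp(mu*(s-1)) iteratively.
q = 0.1074

0.1074


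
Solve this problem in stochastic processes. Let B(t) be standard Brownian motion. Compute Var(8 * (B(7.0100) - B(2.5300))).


Var(alpha*(B(t)-B(s))) = alpha^2 * (t-s)
= 8^2 * (7.0100 - 2.5300)
= 64 * 4.4800
= 286.7200

286.7200


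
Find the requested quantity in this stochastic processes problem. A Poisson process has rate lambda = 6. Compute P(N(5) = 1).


P(N(t)=k) = (lambda*t)^k * exp(-lambda*t) / k!
lambda*t = 30
= 30^1 * exp(-30) / 1!
= 30 * 9.3576e-14 / 1
= 2.8073e-12

2.8073e-12


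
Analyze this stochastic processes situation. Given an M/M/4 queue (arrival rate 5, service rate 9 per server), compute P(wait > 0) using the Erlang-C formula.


a = lambda/mu = 0.5556
rho = a/c = 0.1389
Erlang-C formula applied:
C(c,a) = 0.0026

0.0026


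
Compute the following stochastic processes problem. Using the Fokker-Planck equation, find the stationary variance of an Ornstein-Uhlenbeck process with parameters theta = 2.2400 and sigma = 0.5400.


Stationary variance = sigma^2 / (2*theta)
= 0.5400^2 / (2*2.2400)
= 0.2916 / 4.4800
= 0.0651

0.0651


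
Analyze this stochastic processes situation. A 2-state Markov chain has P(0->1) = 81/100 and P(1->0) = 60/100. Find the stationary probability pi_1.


Stationary distribution: pi_0 = p10/(p01+p10), pi_1 = p01/(p01+p10)
p01 = 0.8100, p10 = 0.6000
pi_1 = 0.5745

0.5745


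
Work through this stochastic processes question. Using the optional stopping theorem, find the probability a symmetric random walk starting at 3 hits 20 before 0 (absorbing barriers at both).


By optional stopping theorem: E(M at tau) = M(0) = 3
P(hit 20)*20 + P(hit 0)*0 = 3
P(hit 20) = (3 - 0)/(20 - 0) = 3/20 = 0.1500

0.1500


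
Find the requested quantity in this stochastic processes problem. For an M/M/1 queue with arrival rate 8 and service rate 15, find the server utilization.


rho = lambda/mu
= 8/15
= 0.5333

0.5333


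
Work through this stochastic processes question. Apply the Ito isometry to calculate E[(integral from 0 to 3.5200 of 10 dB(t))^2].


By Ito isometry: E[(int f dB)^2] = int f^2 dt
= 10^2 * 3.5200
= 100 * 3.5200 = 352.0000

352.0000


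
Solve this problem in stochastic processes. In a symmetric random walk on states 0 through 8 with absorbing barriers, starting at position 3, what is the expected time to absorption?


For symmetric RW on 0,...,N with absorbing barriers, E(i) = i*(N-i)
E(3) = 3 * 5 = 15

15


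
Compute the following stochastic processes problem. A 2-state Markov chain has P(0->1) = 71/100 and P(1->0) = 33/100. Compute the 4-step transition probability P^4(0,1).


Computing P^4 by matrix multiplication.
P = [[0.2900, 0.7100], [0.3300, 0.6700]]
After raising P to the power 4:
P^4(0,1) = 0.6827

0.6827


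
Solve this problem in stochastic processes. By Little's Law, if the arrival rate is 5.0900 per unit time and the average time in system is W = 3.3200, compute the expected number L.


Little's Law: L = lambda * W
= 5.0900 * 3.3200
= 16.8988

16.8988


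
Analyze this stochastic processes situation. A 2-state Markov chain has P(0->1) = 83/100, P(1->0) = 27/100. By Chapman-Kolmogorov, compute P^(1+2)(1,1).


P^3 = P^1 * P^2
Computing via matrix multiplication of the transition matrix.
Entry (1,1) of P^3 = 0.7543

0.7543


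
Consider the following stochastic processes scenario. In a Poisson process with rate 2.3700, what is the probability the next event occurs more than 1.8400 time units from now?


P(X > t) = exp(-lambda * t)
= exp(-2.3700 * 1.8400)
= exp(-4.3608) = 0.0128

0.0128


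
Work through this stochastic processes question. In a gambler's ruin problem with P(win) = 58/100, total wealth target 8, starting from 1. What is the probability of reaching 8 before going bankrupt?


Gambler's ruin formula:
r = q/p = 0.4200/0.5800 = 0.7241
P(win) = (1 - r^i)/(1 - r^N)
= (1 - 0.7241^1)/(1 - 0.7241^8)
= 0.2984

0.2984


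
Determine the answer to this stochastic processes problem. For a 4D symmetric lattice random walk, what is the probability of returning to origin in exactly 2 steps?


P(return in 2 steps) = P(reverse first step) = 1/(2d)
= 1/8
= 0.1250

0.1250


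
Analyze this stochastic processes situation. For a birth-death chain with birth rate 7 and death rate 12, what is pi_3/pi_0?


For birth-death process, pi_n/pi_0 = (lambda/mu)^n
= (7/12)^3
= 0.1985

0.1985


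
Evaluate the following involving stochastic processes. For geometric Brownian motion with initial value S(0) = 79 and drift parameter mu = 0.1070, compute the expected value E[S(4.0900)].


E[S(t)] = S(0) * exp(mu * t)
= 79 * exp(0.1070 * 4.0900)
= 79 * 1.5490
= 122.3735

122.3735


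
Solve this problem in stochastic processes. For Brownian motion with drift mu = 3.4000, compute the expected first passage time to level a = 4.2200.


Expected first passage time = a/mu
= 4.2200/3.4000
= 1.2412

1.2412


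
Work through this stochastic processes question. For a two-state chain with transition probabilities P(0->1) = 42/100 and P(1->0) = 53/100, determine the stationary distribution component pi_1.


Stationary distribution: pi_0 = p10/(p01+p10), pi_1 = p01/(p01+p10)
p01 = 0.4200, p10 = 0.5300
pi_1 = 0.4421

0.4421


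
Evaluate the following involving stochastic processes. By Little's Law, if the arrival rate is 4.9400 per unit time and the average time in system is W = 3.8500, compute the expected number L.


Little's Law: L = lambda * W
= 4.9400 * 3.8500
= 19.0190

19.0190


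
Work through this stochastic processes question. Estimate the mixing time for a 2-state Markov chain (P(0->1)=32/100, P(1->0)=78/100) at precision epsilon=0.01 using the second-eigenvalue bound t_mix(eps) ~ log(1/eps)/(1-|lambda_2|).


lambda_2 = |1 - p01 - p10| = |1 - 0.3200 - 0.7800| = 0.1000
t_mix ~ log(1/eps)/(1 - |lambda_2|)
= log(100)/(1 - 0.1000) = 4.6052/0.9000
= 5.1169

5.1169


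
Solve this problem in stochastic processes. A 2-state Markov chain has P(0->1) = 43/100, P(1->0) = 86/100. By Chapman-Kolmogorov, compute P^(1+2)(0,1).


P^3 = P^1 * P^2
Computing via matrix multiplication of the transition matrix.
Entry (0,1) of P^3 = 0.3415

0.3415


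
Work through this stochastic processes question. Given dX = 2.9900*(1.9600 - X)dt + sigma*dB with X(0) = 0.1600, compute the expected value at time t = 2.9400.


E[X(t)] = mu + (X(0) - mu)*exp(-theta*t)
= 1.9600 + (0.1600 - 1.9600)*exp(-2.9900*2.9400)
= 1.9600 + -1.8000 * 1.5216e-04
= 1.9597

1.9597


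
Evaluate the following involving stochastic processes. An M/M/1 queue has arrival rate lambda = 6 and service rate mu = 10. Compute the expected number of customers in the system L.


rho = 6/10 = 0.6000
L = rho/(1-rho)
= 0.6000/0.4000
= 1.5000

1.5000


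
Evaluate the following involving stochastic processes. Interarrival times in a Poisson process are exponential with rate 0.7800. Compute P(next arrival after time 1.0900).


P(X > t) = exp(-lambda * t)
= exp(-0.7800 * 1.0900)
= exp(-0.8502) = 0.4273

0.4273


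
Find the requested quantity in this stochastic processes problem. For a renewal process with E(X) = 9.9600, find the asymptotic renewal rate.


Long-run renewal rate = 1/E(X)
= 1/9.9600
= 0.1004

0.1004


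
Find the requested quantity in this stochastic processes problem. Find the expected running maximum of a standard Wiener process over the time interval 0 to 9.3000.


E(max B(s)) = sqrt(2t/pi)
= sqrt(2*9.3000/pi)
= sqrt(5.9206)
= 2.4332

2.4332


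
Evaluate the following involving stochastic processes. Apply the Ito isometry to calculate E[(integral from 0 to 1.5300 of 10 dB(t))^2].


By Ito isometry: E[(int f dB)^2] = int f^2 dt
= 10^2 * 1.5300
= 100 * 1.5300 = 153.0000

153.0000


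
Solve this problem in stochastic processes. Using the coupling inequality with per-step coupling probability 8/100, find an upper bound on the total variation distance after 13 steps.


TV distance bound <= (1-delta)^n
= (1 - 0.0800)^13
= 0.9200^13
= 0.3383

0.3383


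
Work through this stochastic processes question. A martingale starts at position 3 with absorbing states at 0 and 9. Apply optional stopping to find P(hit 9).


By optional stopping theorem: E(M at tau) = M(0) = 3
P(hit 9)*9 + P(hit 0)*0 = 3
P(hit 9) = (3 - 0)/(9 - 0) = 1/3 = 0.3333

0.3333


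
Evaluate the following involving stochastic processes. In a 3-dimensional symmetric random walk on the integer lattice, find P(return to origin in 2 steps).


P(return in 2 steps) = P(reverse first step) = 1/(2d)
= 1/6
= 0.1667

0.1667


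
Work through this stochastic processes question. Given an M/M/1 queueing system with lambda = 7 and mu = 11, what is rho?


rho = lambda/mu
= 7/11
= 0.6364

0.6364


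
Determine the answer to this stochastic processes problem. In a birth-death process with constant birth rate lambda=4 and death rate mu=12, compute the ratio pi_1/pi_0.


For birth-death process, pi_n/pi_0 = (lambda/mu)^n
= (4/12)^1
= 0.3333

0.3333


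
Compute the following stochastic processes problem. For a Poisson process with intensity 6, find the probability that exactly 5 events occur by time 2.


P(N(t)=k) = (lambda*t)^k * exp(-lambda*t) / k!
lambda*t = 12
= 12^5 * exp(-12) / 5!
= 248832 * 6.1442e-06 / 120
= 0.0127

0.0127


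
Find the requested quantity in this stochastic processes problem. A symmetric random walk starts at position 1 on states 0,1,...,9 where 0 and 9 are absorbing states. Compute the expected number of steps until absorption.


For symmetric RW on 0,...,N with absorbing barriers, E(i) = i*(N-i)
E(1) = 1 * 8 = 8

8


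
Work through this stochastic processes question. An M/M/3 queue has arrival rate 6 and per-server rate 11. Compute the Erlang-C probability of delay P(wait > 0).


a = lambda/mu = 0.5455
rho = a/c = 0.1818
Erlang-C formula applied:
C(c,a) = 0.0191

0.0191


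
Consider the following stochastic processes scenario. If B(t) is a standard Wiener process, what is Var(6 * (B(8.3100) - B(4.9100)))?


Var(alpha*(B(t)-B(s))) = alpha^2 * (t-s)
= 6^2 * (8.3100 - 4.9100)
= 36 * 3.4000
= 122.4000

122.4000


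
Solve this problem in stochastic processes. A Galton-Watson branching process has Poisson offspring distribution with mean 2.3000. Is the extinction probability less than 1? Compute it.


Since mu = 2.3000 > 1, extinction prob q < 1.
Solve s = exp(mu*(s-1)) iteratively.
q = 0.1376

0.1376


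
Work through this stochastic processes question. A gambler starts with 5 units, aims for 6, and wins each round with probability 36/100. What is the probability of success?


Gambler's ruin formula:
r = q/p = 0.6400/0.3600 = 1.7778
P(win) = (1 - r^i)/(1 - r^N)
= (1 - 1.7778^5)/(1 - 1.7778^6)
= 0.5482

0.5482


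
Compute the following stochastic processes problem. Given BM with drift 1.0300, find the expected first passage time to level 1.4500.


Expected first passage time = a/mu
= 1.4500/1.0300
= 1.4078

1.4078


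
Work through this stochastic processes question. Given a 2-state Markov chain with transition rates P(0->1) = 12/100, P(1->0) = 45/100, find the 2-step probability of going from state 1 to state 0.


Computing P^2 by matrix multiplication.
P = [[0.8800, 0.1200], [0.4500, 0.5500]]
After raising P to the power 2:
P^2(1,0) = 0.6435

0.6435
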